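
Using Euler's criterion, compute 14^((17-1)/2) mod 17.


p = 17 is prime and the exponent is (p-1)/2 = 8, so by Euler's criterion 14^8 = (14/17) = +1 or -1 mod 17.
Compute by square-and-multiply:
  8 = 8 (binary 1000)
  Repeated squaring mod 17: 14^1 = 14, 14^2 = 9, 14^4 = 13, 14^8 = 16
  14^8 = 16 mod 17
Result 16 = p - 1 = -1 mod 17: 14 is a quadratic non-residue mod 17. As a residue in [0, p-1] the value is 16.
14^8 mod 17 = 16

16


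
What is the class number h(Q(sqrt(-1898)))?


K = Q(sqrt(-1898)). d mod 4 = 2, so D = disc(K) = 4d = -7592
h(K) equals the number of primitive reduced positive-definite forms (a, b, c) = a*x^2 + b*x*y + c*y^2 with b^2 - 4ac = D,
where reduced means |b| <= a <= c, with b >= 0 whenever |b| = a or a = c, and primitive means gcd(a, b, c) = 1.
Reduced forces 3a^2 <= |D| = 7592, so 1 <= a <= 50; b must have the parity of D, and c = (b^2 - D)/(4a) must be an integer >= a.
Enumerate a = 1..50, b in [-a, a]:
  a=1: (1, 0, 1898)  [1]
  a=2: (2, 0, 949)  [1]
  a=3: (3, -2, 633), (3, 2, 633)  [2]
  a=4..5: none
  a=6: (6, -4, 317), (6, 4, 317)  [2]
  a=7..8: none
  a=9: (9, -2, 211), (9, 2, 211)  [2]
  a=10: none
  a=11: (11, -8, 174), (11, 8, 174)  [2]
  a=12: none
  a=13: (13, 0, 146)  [1]
  a=14..17: none
  a=18: (18, -16, 109), (18, 16, 109)  [2]
  a=19..21: none
  a=22: (22, -8, 87), (22, 8, 87)  [2]
  a=23..25: none
  a=26: (26, 0, 73)  [1]
  a=27: (27, -20, 74), (27, 20, 74)  [2]
  a=28: none
  a=29: (29, -8, 66), (29, 8, 66)  [2]
  a=30..32: none
  a=33: (33, -14, 59), (33, -8, 58), (33, 8, 58), (33, 14, 59)  [4]
  a=34..36: none
  a=37: (37, -20, 54), (37, 20, 54)  [2]
  a=38: none
  a=39: (39, -26, 53), (39, 26, 53)  [2]
  a=40..50: none
Total reduced forms: 1 + 1 + 2 + 2 + 2 + 2 + 1 + 2 + 2 + 1 + 2 + 2 + 4 + 2 + 2 = 28
h = 28

28


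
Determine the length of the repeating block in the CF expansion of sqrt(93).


Run the CF algorithm for sqrt(93).
a_0 = floor(sqrt(93)) = 9; set m_0=0, q_0=1.
Recurrence: m' = q*a - m,  q' = (d - m'^2)/q,  a' = floor((a_0 + m')/q').
  step 1: m=9, q=12, a=1
  step 2: m=3, q=7, a=1
  step 3: m=4, q=11, a=1
  step 4: m=7, q=4, a=4
  step 5: m=9, q=3, a=6
  step 6: m=9, q=4, a=4
  step 7: m=7, q=11, a=1
  step 8: m=4, q=7, a=1
  step 9: m=3, q=12, a=1
  step 10: m=9, q=1, a=18
a_10 = 2*a_0 = 18, so the period closes here.
sqrt(93) = [9; 1, 1, 1, 4, 6, 4, 1, 1, 1, 18]
Period length = 10

10


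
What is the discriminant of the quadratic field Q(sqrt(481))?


For K = Q(sqrt(d)) with d squarefree: disc(K) = d if d = 1 mod 4, and disc(K) = 4d if d = 2 or 3 mod 4.
Here d = 481, and d mod 4 = 1.
d = 1 mod 4 (O_K = Z[(1+sqrt(d))/2]), so disc(K) = d = 481

481


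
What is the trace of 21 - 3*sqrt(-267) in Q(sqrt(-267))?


Tr(a + b*sqrt(d)) = (a + b*sqrt(d)) + (a - b*sqrt(d)) = 2a
= 2 * (21)
= 42

42


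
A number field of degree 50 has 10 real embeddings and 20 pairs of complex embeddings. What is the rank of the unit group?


By Dirichlet's unit theorem:
rank = r1 + r2 - 1
= 10 + 20 - 1
= 29

29


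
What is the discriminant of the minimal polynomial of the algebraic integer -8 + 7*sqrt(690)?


The element -8 + 7*sqrt(690) has minimal polynomial:
x^2 + 16*x - 33746
Discriminant = (16)^2 - 4*(-33746)
= 256 + 134984
= 135240

135240


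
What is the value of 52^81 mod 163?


p = 163 is prime and the exponent is (p-1)/2 = 81, so by Euler's criterion 52^81 = (52/163) = +1 or -1 mod 163.
Compute by square-and-multiply:
  81 = 64 + 16 + 1 (binary 1010001)
  Repeated squaring mod 163: 52^1 = 52, 52^2 = 96, 52^4 = 88, 52^8 = 83, 52^16 = 43, 52^32 = 56, 52^64 = 39
  52^81 = 52^64 * 52^16 * 52^1 = 39 * 43 * 52 mod 163
    39 * 43 = 1677 = 47 mod 163
    47 * 52 = 2444 = 162 mod 163
  52^81 = 162 mod 163
Result 162 = p - 1 = -1 mod 163: 52 is a quadratic non-residue mod 163. As a residue in [0, p-1] the value is 162.
52^81 mod 163 = 162

162


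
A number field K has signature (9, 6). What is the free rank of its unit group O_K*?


By Dirichlet's unit theorem:
rank = r1 + r2 - 1
= 9 + 6 - 1
= 14

14


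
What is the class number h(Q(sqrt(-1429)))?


K = Q(sqrt(-1429)). d mod 4 = 3, so D = disc(K) = 4d = -5716
h(K) equals the number of primitive reduced positive-definite forms (a, b, c) = a*x^2 + b*x*y + c*y^2 with b^2 - 4ac = D,
where reduced means |b| <= a <= c, with b >= 0 whenever |b| = a or a = c, and primitive means gcd(a, b, c) = 1.
Reduced forces 3a^2 <= |D| = 5716, so 1 <= a <= 43; b must have the parity of D, and c = (b^2 - D)/(4a) must be an integer >= a.
Enumerate a = 1..43, b in [-a, a]:
  a=1: (1, 0, 1429)  [1]
  a=2: (2, 2, 715)  [1]
  a=3..4: none
  a=5: (5, -2, 286), (5, 2, 286)  [2]
  a=6..9: none
  a=10: (10, -2, 143), (10, 2, 143)  [2]
  a=11: (11, -2, 130), (11, 2, 130)  [2]
  a=12: none
  a=13: (13, -2, 110), (13, 2, 110)  [2]
  a=14..16: none
  a=17: (17, -8, 85), (17, 8, 85)  [2]
  a=18..21: none
  a=22: (22, -2, 65), (22, 2, 65)  [2]
  a=23..24: none
  a=25: (25, -22, 62), (25, 22, 62)  [2]
  a=26: (26, -2, 55), (26, 2, 55)  [2]
  a=27..30: none
  a=31: (31, -22, 50), (31, 22, 50)  [2]
  a=32..33: none
  a=34: (34, -26, 47), (34, 26, 47)  [2]
  a=35..43: none
Total reduced forms: 1 + 1 + 2 + 2 + 2 + 2 + 2 + 2 + 2 + 2 + 2 + 2 = 22
h = 22

22


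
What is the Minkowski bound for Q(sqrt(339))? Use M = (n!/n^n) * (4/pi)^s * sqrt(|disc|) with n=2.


d = 339, d mod 4 = 3, so disc(K) = 4d = 1356; |disc(K)| = 1356
Real quadratic field, so n = 2, s = r2 = 0, r1 = 2
M = (n!/n^n) * (4/pi)^s * sqrt(|disc(K)|) = (2!/2^2) * (4/pi)^0 * sqrt(1356)
= 0.5 * 1.000000 * 36.823905
= 18.4120

18.4120


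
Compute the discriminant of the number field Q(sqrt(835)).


For K = Q(sqrt(d)) with d squarefree: disc(K) = d if d = 1 mod 4, and disc(K) = 4d if d = 2 or 3 mod 4.
Here d = 835, and d mod 4 = 3.
d = 3 mod 4, not 1 (O_K = Z[sqrt(d)]), so disc(K) = 4d = 4 * (835) = 3340

3340


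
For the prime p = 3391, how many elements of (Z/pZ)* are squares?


For prime p, the number of non-zero quadratic residues is (p-1)/2.
= (3391-1)/2
= 1695

1695


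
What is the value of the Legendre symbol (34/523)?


p = 523 is prime, so compute (34/523) with the reciprocity algorithm (Jacobi-symbol steps: pull out 2s via (2/n), flip via reciprocity, reduce):
  pull out 2: (2/523) = -1  (since 523 mod 8 = 3)
  reciprocity: (17/523) -> +(523/17)
  reduce: (13/17)
  reciprocity: (13/17) -> +(17/13)
  reduce: (4/13)
  pull out 2: (2/13) = -1  (since 13 mod 8 = 5)
  pull out 2: (2/13) = -1  (since 13 mod 8 = 5)
  (1/13) = 1
Product of signs = -1
(34/523) = -1

-1


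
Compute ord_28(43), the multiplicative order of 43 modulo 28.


We want ord_28(43), the smallest k >= 1 with 43^k = 1 mod 28.
n = 28 = 2^2 * 7, phi(28) = 12; the order divides phi(n).
Divisors of 12: 1, 2, 3, 4, 6, 12
Repeated squaring mod 28: 43^1 = 15, 43^2 = 1, 43^4 = 1, 43^8 = 1
Test divisors in increasing order:
  k=1: 43^1 = 15 mod 28
  k=2: 43^2 = 1 mod 28  <- first divisor giving 1
Order = 2

2


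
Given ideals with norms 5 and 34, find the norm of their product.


N(IJ) = N(I) * N(J)
= 5 * 34
= 170

170


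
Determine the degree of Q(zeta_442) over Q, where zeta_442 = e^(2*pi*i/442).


The degree equals Euler's totient phi(442).
442 = 2 * 13 * 17
phi(442) = 192

192


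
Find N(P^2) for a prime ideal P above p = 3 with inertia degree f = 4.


N(P^a) = p^(a*f)
= 3^(2*4)
= 3^8
= 6561

6561


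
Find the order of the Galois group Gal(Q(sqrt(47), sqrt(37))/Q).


The 2 square roots of distinct primes are multiplicatively independent over Q,
so [K:Q] = 2^2 and Gal(K/Q) is isomorphic to (Z/2Z)^2.
|Gal| = 2^2 = 4

4


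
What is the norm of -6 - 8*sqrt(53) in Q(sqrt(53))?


N(a + b*sqrt(d)) = a^2 - d*b^2
= (-6)^2 - (53)*(-8)^2
= 36 - 3392
= -3356

-3356


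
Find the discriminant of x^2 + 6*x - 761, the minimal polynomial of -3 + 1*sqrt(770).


The element -3 + 1*sqrt(770) has minimal polynomial:
x^2 + 6*x - 761
Discriminant = (6)^2 - 4*(-761)
= 36 + 3044
= 3080

3080


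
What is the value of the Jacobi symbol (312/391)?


Compute (312/391) via quadratic reciprocity:
  pull out 2: (2/391) = +1  (since 391 mod 8 = 7)
  pull out 2: (2/391) = +1  (since 391 mod 8 = 7)
  pull out 2: (2/391) = +1  (since 391 mod 8 = 7)
  reciprocity: (39/391) -> -(391/39)
  reduce: (1/39)
  (1/39) = 1
Product of signs = -1

-1


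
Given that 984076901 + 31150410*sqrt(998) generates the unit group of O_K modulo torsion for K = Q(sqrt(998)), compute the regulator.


epsilon = 984076901 + 31150410*sqrt(998)
= 1.9682e+09
R = ln(1.9682e+09)
= 21.4004

21.4004


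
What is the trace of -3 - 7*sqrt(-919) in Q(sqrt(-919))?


Tr(a + b*sqrt(d)) = (a + b*sqrt(d)) + (a - b*sqrt(d)) = 2a
= 2 * (-3)
= -6

-6


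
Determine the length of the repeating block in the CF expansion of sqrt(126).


Run the CF algorithm for sqrt(126).
a_0 = floor(sqrt(126)) = 11; set m_0=0, q_0=1.
Recurrence: m' = q*a - m,  q' = (d - m'^2)/q,  a' = floor((a_0 + m')/q').
  step 1: m=11, q=5, a=4
  step 2: m=9, q=9, a=2
  step 3: m=9, q=5, a=4
  step 4: m=11, q=1, a=22
a_4 = 2*a_0 = 22, so the period closes here.
sqrt(126) = [11; 4, 2, 4, 22]
Period length = 4

4


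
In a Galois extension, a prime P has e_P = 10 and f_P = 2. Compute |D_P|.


|D_P| = e * f
= 10 * 2
= 20

20


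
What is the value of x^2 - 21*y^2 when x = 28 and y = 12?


x^2 - d*y^2
= 28^2 - 21*12^2
= 784 - 3024
= -2240

-2240


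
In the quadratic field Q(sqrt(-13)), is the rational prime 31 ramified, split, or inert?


K = Q(sqrt(-13)). Since d mod 4 = 3, disc(K) = -52.
Check p | disc: -52 mod 31 = 10.
p does not divide disc. Compute Legendre symbol (d/p):
18^((31-1)/2) mod 31 = 1
(d/p) = 1, so p splits: (p) = P*P' with e=1, f=1, g=2.
Therefore p is split.

split


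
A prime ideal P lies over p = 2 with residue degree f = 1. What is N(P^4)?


N(P^a) = p^(a*f)
= 2^(4*1)
= 2^4
= 16

16


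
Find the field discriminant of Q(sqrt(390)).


For K = Q(sqrt(d)) with d squarefree: disc(K) = d if d = 1 mod 4, and disc(K) = 4d if d = 2 or 3 mod 4.
Here d = 390, and d mod 4 = 2.
d = 2 mod 4, not 1 (O_K = Z[sqrt(d)]), so disc(K) = 4d = 4 * (390) = 1560

1560


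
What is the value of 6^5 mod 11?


p = 11 is prime and the exponent is (p-1)/2 = 5, so by Euler's criterion 6^5 = (6/11) = +1 or -1 mod 11.
Compute by square-and-multiply:
  5 = 4 + 1 (binary 101)
  Repeated squaring mod 11: 6^1 = 6, 6^2 = 3, 6^4 = 9
  6^5 = 6^4 * 6^1 = 9 * 6 mod 11
    9 * 6 = 54 = 10 mod 11
  6^5 = 10 mod 11
Result 10 = p - 1 = -1 mod 11: 6 is a quadratic non-residue mod 11. As a residue in [0, p-1] the value is 10.
6^5 mod 11 = 10

10


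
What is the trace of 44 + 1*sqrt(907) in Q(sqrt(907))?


Tr(a + b*sqrt(d)) = (a + b*sqrt(d)) + (a - b*sqrt(d)) = 2a
= 2 * (44)
= 88

88


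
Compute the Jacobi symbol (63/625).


Compute (63/625) via quadratic reciprocity:
  reciprocity: (63/625) -> +(625/63)
  reduce: (58/63)
  pull out 2: (2/63) = +1  (since 63 mod 8 = 7)
  reciprocity: (29/63) -> +(63/29)
  reduce: (5/29)
  reciprocity: (5/29) -> +(29/5)
  reduce: (4/5)
  pull out 2: (2/5) = -1  (since 5 mod 8 = 5)
  pull out 2: (2/5) = -1  (since 5 mod 8 = 5)
  (1/5) = 1
Product of signs = 1

1


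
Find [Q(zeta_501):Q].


The degree equals Euler's totient phi(501).
501 = 3 * 167
phi(501) = 332

332


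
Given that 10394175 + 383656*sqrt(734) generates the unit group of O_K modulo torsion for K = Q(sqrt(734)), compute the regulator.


epsilon = 10394175 + 383656*sqrt(734)
= 2.0788e+07
R = ln(2.0788e+07)
= 16.8499

16.8499


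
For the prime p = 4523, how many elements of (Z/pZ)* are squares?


For prime p, the number of non-zero quadratic residues is (p-1)/2.
= (4523-1)/2
= 2261

2261


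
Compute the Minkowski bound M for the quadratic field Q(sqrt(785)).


d = 785, d mod 4 = 1, so disc(K) = d = 785; |disc(K)| = 785
Real quadratic field, so n = 2, s = r2 = 0, r1 = 2
M = (n!/n^n) * (4/pi)^s * sqrt(|disc(K)|) = (2!/2^2) * (4/pi)^0 * sqrt(785)
= 0.5 * 1.000000 * 28.017851
= 14.0089

14.0089


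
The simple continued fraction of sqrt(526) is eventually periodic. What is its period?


Run the CF algorithm for sqrt(526).
a_0 = floor(sqrt(526)) = 22; set m_0=0, q_0=1.
Recurrence: m' = q*a - m,  q' = (d - m'^2)/q,  a' = floor((a_0 + m')/q').
  step 1: m=22, q=42, a=1
  step 2: m=20, q=3, a=14
  step 3: m=22, q=14, a=3
  step 4: m=20, q=9, a=4
  step 5: m=16, q=30, a=1
  step 6: m=14, q=11, a=3
  step 7: m=19, q=15, a=2
  step 8: m=11, q=27, a=1
  step 9: m=16, q=10, a=3
  step 10: m=14, q=33, a=1
  step 11: m=19, q=5, a=8
  step 12: m=21, q=17, a=2
  step 13: m=13, q=21, a=1
  step 14: m=8, q=22, a=1
  step 15: m=14, q=15, a=2
  step 16: m=16, q=18, a=2
  step 17: m=20, q=7, a=6
  step 18: m=22, q=6, a=7
  step 19: m=20, q=21, a=2
  step 20: m=22, q=2, a=22
  step 21: m=22, q=21, a=2
  step 22: m=20, q=6, a=7
  step 23: m=22, q=7, a=6
  step 24: m=20, q=18, a=2
  step 25: m=16, q=15, a=2
  step 26: m=14, q=22, a=1
  step 27: m=8, q=21, a=1
  step 28: m=13, q=17, a=2
  step 29: m=21, q=5, a=8
  step 30: m=19, q=33, a=1
  step 31: m=14, q=10, a=3
  step 32: m=16, q=27, a=1
  step 33: m=11, q=15, a=2
  step 34: m=19, q=11, a=3
  step 35: m=14, q=30, a=1
  step 36: m=16, q=9, a=4
  step 37: m=20, q=14, a=3
  step 38: m=22, q=3, a=14
  step 39: m=20, q=42, a=1
  step 40: m=22, q=1, a=44
a_40 = 2*a_0 = 44, so the period closes here.
sqrt(526) = [22; 1, 14, 3, 4, 1, 3, 2, 1, 3, 1, 8, 2, 1, 1, 2, 2, 6, 7, 2, 22, 2, 7, 6, 2, 2, 1, 1, 2, 8, 1, 3, 1, 2, 3, 1, 4, 3, 14, 1, 44]
Period length = 40

40


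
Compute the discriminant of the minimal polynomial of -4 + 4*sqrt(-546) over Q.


The element -4 + 4*sqrt(-546) has minimal polynomial:
x^2 + 8*x + 8752
Discriminant = (8)^2 - 4*(8752)
= 64 - 35008
= -34944

-34944


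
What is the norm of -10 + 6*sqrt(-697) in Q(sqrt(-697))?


N(a + b*sqrt(d)) = a^2 - d*b^2
= (-10)^2 - (-697)*(6)^2
= 100 + 25092
= 25192

25192


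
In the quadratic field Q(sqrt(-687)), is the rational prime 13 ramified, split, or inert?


K = Q(sqrt(-687)). Since d mod 4 = 1, disc(K) = -687.
Check p | disc: -687 mod 13 = 2.
p does not divide disc. Compute Legendre symbol (d/p):
2^((13-1)/2) mod 13 = -1
(d/p) = -1, so p is inert: (p) stays prime with e=1, f=2, g=1.
Therefore p is inert.

inert


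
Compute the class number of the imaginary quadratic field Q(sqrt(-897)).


K = Q(sqrt(-897)). d mod 4 = 3, so D = disc(K) = 4d = -3588
h(K) equals the number of primitive reduced positive-definite forms (a, b, c) = a*x^2 + b*x*y + c*y^2 with b^2 - 4ac = D,
where reduced means |b| <= a <= c, with b >= 0 whenever |b| = a or a = c, and primitive means gcd(a, b, c) = 1.
Reduced forces 3a^2 <= |D| = 3588, so 1 <= a <= 34; b must have the parity of D, and c = (b^2 - D)/(4a) must be an integer >= a.
Enumerate a = 1..34, b in [-a, a]:
  a=1: (1, 0, 897)  [1]
  a=2: (2, 2, 449)  [1]
  a=3: (3, 0, 299)  [1]
  a=4..5: none
  a=6: (6, 6, 151)  [1]
  a=7..10: none
  a=11: (11, -8, 83), (11, 8, 83)  [2]
  a=12: none
  a=13: (13, 0, 69)  [1]
  a=14..16: none
  a=17: (17, -4, 53), (17, 4, 53)  [2]
  a=18..21: none
  a=22: (22, -14, 43), (22, 14, 43)  [2]
  a=23: (23, 0, 39)  [1]
  a=24..25: none
  a=26: (26, 26, 41)  [1]
  a=27..30: none
  a=31: (31, 16, 31)  [1]
  a=32: none
  a=33: (33, -30, 34), (33, 30, 34)  [2]
  a=34: none
Total reduced forms: 1 + 1 + 1 + 1 + 2 + 1 + 2 + 2 + 1 + 1 + 1 + 2 = 16
h = 16

16


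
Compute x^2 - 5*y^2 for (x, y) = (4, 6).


x^2 - d*y^2
= 4^2 - 5*6^2
= 16 - 180
= -164

-164


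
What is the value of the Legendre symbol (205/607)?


p = 607 is prime, so compute (205/607) with the reciprocity algorithm (Jacobi-symbol steps: pull out 2s via (2/n), flip via reciprocity, reduce):
  reciprocity: (205/607) -> +(607/205)
  reduce: (197/205)
  reciprocity: (197/205) -> +(205/197)
  reduce: (8/197)
  pull out 2: (2/197) = -1  (since 197 mod 8 = 5)
  pull out 2: (2/197) = -1  (since 197 mod 8 = 5)
  pull out 2: (2/197) = -1  (since 197 mod 8 = 5)
  (1/197) = 1
Product of signs = -1
(205/607) = -1

-1


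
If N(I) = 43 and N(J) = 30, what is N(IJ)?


N(IJ) = N(I) * N(J)
= 43 * 30
= 1290

1290


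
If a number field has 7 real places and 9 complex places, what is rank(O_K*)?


By Dirichlet's unit theorem:
rank = r1 + r2 - 1
= 7 + 9 - 1
= 15

15


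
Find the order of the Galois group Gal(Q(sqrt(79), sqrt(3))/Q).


The 2 square roots of distinct primes are multiplicatively independent over Q,
so [K:Q] = 2^2 and Gal(K/Q) is isomorphic to (Z/2Z)^2.
|Gal| = 2^2 = 4

4


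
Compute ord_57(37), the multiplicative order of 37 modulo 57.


We want ord_57(37), the smallest k >= 1 with 37^k = 1 mod 57.
n = 57 = 3 * 19, phi(57) = 36; the order divides phi(n).
Divisors of 36: 1, 2, 3, 4, 6, 9, 12, 18, 36
Repeated squaring mod 57: 37^1 = 37, 37^2 = 1, 37^4 = 1, 37^8 = 1, 37^16 = 1, 37^32 = 1
Test divisors in increasing order:
  k=1: 37^1 = 37 mod 57
  k=2: 37^2 = 1 mod 57  <- first divisor giving 1
Order = 2

2


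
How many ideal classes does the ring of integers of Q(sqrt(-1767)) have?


K = Q(sqrt(-1767)). d mod 4 = 1, so D = disc(K) = d = -1767
h(K) equals the number of primitive reduced positive-definite forms (a, b, c) = a*x^2 + b*x*y + c*y^2 with b^2 - 4ac = D,
where reduced means |b| <= a <= c, with b >= 0 whenever |b| = a or a = c, and primitive means gcd(a, b, c) = 1.
Reduced forces 3a^2 <= |D| = 1767, so 1 <= a <= 24; b must have the parity of D, and c = (b^2 - D)/(4a) must be an integer >= a.
Enumerate a = 1..24, b in [-a, a]:
  a=1: (1, 1, 442)  [1]
  a=2: (2, -1, 221), (2, 1, 221)  [2]
  a=3: (3, 3, 148)  [1]
  a=4: (4, -3, 111), (4, 3, 111)  [2]
  a=5: none
  a=6: (6, -3, 74), (6, 3, 74)  [2]
  a=7: (7, -5, 64), (7, 5, 64)  [2]
  a=8: (8, -5, 56), (8, 5, 56)  [2]
  a=9..10: none
  a=11: (11, -9, 42), (11, 9, 42)  [2]
  a=12: (12, -3, 37), (12, 3, 37)  [2]
  a=13: (13, -1, 34), (13, 1, 34)  [2]
  a=14: (14, -9, 33), (14, -5, 32), (14, 5, 32), (14, 9, 33)  [4]
  a=15: none
  a=16: (16, -5, 28), (16, 5, 28)  [2]
  a=17: (17, -1, 26), (17, 1, 26)  [2]
  a=18: none
  a=19: (19, 19, 28)  [1]
  a=20: none
  a=21: (21, -9, 22), (21, 9, 22)  [2]
  a=22: (22, 13, 22)  [1]
  a=23: (23, -21, 24), (23, 21, 24)  [2]
  a=24: none
Total reduced forms: 1 + 2 + 1 + 2 + 2 + 2 + 2 + 2 + 2 + 2 + 4 + 2 + 2 + 1 + 2 + 1 + 2 = 32
h = 32

32


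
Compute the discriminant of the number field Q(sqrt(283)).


For K = Q(sqrt(d)) with d squarefree: disc(K) = d if d = 1 mod 4, and disc(K) = 4d if d = 2 or 3 mod 4.
Here d = 283, and d mod 4 = 3.
d = 3 mod 4, not 1 (O_K = Z[sqrt(d)]), so disc(K) = 4d = 4 * (283) = 1132

1132


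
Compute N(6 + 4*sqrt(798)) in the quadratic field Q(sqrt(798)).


N(a + b*sqrt(d)) = a^2 - d*b^2
= (6)^2 - (798)*(4)^2
= 36 - 12768
= -12732

-12732


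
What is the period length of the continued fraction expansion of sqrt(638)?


Run the CF algorithm for sqrt(638).
a_0 = floor(sqrt(638)) = 25; set m_0=0, q_0=1.
Recurrence: m' = q*a - m,  q' = (d - m'^2)/q,  a' = floor((a_0 + m')/q').
  step 1: m=25, q=13, a=3
  step 2: m=14, q=34, a=1
  step 3: m=20, q=7, a=6
  step 4: m=22, q=22, a=2
  step 5: m=22, q=7, a=6
  step 6: m=20, q=34, a=1
  step 7: m=14, q=13, a=3
  step 8: m=25, q=1, a=50
a_8 = 2*a_0 = 50, so the period closes here.
sqrt(638) = [25; 3, 1, 6, 2, 6, 1, 3, 50]
Period length = 8

8


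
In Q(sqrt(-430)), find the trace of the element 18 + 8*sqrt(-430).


Tr(a + b*sqrt(d)) = (a + b*sqrt(d)) + (a - b*sqrt(d)) = 2a
= 2 * (18)
= 36

36


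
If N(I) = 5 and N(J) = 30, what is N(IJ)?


N(IJ) = N(I) * N(J)
= 5 * 30
= 150

150


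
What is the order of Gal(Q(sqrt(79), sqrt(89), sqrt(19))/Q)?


The 3 square roots of distinct primes are multiplicatively independent over Q,
so [K:Q] = 2^3 and Gal(K/Q) is isomorphic to (Z/2Z)^3.
|Gal| = 2^3 = 8

8


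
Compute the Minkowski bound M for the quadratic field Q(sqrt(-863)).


d = -863, d mod 4 = 1, so disc(K) = d = -863; |disc(K)| = 863
Imaginary quadratic field, so n = 2, s = r2 = 1, r1 = 0
M = (n!/n^n) * (4/pi)^s * sqrt(|disc(K)|) = (2!/2^2) * (4/pi)^1 * sqrt(863)
= 0.5 * 1.273240 * 29.376862
= 18.7019

18.7019


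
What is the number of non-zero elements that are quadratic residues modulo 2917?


For prime p, the number of non-zero quadratic residues is (p-1)/2.
= (2917-1)/2
= 1458

1458


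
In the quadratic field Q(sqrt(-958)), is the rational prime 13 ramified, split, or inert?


K = Q(sqrt(-958)). Since d mod 4 = 2, disc(K) = -3832.
Check p | disc: -3832 mod 13 = 3.
p does not divide disc. Compute Legendre symbol (d/p):
4^((13-1)/2) mod 13 = 1
(d/p) = 1, so p splits: (p) = P*P' with e=1, f=1, g=2.
Therefore p is split.

split


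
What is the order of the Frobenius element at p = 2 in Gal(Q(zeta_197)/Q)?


The Frobenius at p in Gal(Q(zeta_n)/Q) = (Z/nZ)* is the class of p, so its order is ord_197(2), the smallest k >= 1 with 2^k = 1 mod 197.
n = 197 = 197, phi(197) = 196; the order divides phi(n).
Divisors of 196: 1, 2, 4, 7, 14, 28, 49, 98, 196
Repeated squaring mod 197: 2^1 = 2, 2^2 = 4, 2^4 = 16, 2^8 = 59, 2^16 = 132, 2^32 = 88, 2^64 = 61, 2^128 = 175
Test divisors in increasing order:
  k=1: 2^1 = 2 mod 197
  k=2: 2^2 = 4 mod 197
  k=4: 2^4 = 16 mod 197
  k=7: 2^7 = 16 * 4 * 2 = 128 mod 197
  k=14: 2^14 = 59 * 16 * 4 = 33 mod 197
  k=28: 2^28 = 132 * 59 * 16 = 104 mod 197
  k=49: 2^49 = 88 * 132 * 2 = 183 mod 197
  k=98: 2^98 = 61 * 88 * 4 = 196 mod 197
  k=196: 2^196 = 175 * 61 * 16 = 1 mod 197  <- first divisor giving 1
Order = 196

196


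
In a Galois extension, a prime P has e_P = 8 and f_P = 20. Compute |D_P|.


|D_P| = e * f
= 8 * 20
= 160

160


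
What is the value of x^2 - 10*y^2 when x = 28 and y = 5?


x^2 - d*y^2
= 28^2 - 10*5^2
= 784 - 250
= 534

534


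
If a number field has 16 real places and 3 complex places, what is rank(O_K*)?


By Dirichlet's unit theorem:
rank = r1 + r2 - 1
= 16 + 3 - 1
= 18

18


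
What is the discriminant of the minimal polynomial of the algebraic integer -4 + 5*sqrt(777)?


The element -4 + 5*sqrt(777) has minimal polynomial:
x^2 + 8*x - 19409
Discriminant = (8)^2 - 4*(-19409)
= 64 + 77636
= 77700

77700


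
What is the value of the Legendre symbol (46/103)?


p = 103 is prime, so compute (46/103) with the reciprocity algorithm (Jacobi-symbol steps: pull out 2s via (2/n), flip via reciprocity, reduce):
  pull out 2: (2/103) = +1  (since 103 mod 8 = 7)
  reciprocity: (23/103) -> -(103/23)
  reduce: (11/23)
  reciprocity: (11/23) -> -(23/11)
  reduce: (1/11)
  (1/11) = 1
Product of signs = 1
(46/103) = 1

1


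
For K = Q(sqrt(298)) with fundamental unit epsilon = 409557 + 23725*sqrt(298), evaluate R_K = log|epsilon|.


epsilon = 409557 + 23725*sqrt(298)
= 819114.0000
R = ln(819114.0000)
= 13.6160

13.6160


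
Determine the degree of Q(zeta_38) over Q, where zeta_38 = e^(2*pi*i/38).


The degree equals Euler's totient phi(38).
38 = 2 * 19
phi(38) = 18

18


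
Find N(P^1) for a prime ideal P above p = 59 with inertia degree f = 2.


N(P^a) = p^(a*f)
= 59^(1*2)
= 59^2
= 3481

3481


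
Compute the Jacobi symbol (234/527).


Compute (234/527) via quadratic reciprocity:
  pull out 2: (2/527) = +1  (since 527 mod 8 = 7)
  reciprocity: (117/527) -> +(527/117)
  reduce: (59/117)
  reciprocity: (59/117) -> +(117/59)
  reduce: (58/59)
  pull out 2: (2/59) = -1  (since 59 mod 8 = 3)
  reciprocity: (29/59) -> +(59/29)
  reduce: (1/29)
  (1/29) = 1
Product of signs = -1

-1


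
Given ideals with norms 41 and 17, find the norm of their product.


N(IJ) = N(I) * N(J)
= 41 * 17
= 697

697


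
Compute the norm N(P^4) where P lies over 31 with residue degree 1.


N(P^a) = p^(a*f)
= 31^(4*1)
= 31^4
= 923521

923521


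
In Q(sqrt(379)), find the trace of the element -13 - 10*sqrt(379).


Tr(a + b*sqrt(d)) = (a + b*sqrt(d)) + (a - b*sqrt(d)) = 2a
= 2 * (-13)
= -26

-26


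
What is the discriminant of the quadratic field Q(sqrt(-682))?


For K = Q(sqrt(d)) with d squarefree: disc(K) = d if d = 1 mod 4, and disc(K) = 4d if d = 2 or 3 mod 4.
Here d = -682, and d mod 4 = 2.
d = 2 mod 4, not 1 (O_K = Z[sqrt(d)]), so disc(K) = 4d = 4 * (-682) = -2728

-2728


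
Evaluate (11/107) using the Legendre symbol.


p = 107 is prime, so compute (11/107) with the reciprocity algorithm (Jacobi-symbol steps: pull out 2s via (2/n), flip via reciprocity, reduce):
  reciprocity: (11/107) -> -(107/11)
  reduce: (8/11)
  pull out 2: (2/11) = -1  (since 11 mod 8 = 3)
  pull out 2: (2/11) = -1  (since 11 mod 8 = 3)
  pull out 2: (2/11) = -1  (since 11 mod 8 = 3)
  (1/11) = 1
Product of signs = 1
(11/107) = 1

1


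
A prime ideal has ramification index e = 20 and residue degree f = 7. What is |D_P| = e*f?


|D_P| = e * f
= 20 * 7
= 140

140


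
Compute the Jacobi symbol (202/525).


Compute (202/525) via quadratic reciprocity:
  pull out 2: (2/525) = -1  (since 525 mod 8 = 5)
  reciprocity: (101/525) -> +(525/101)
  reduce: (20/101)
  pull out 2: (2/101) = -1  (since 101 mod 8 = 5)
  pull out 2: (2/101) = -1  (since 101 mod 8 = 5)
  reciprocity: (5/101) -> +(101/5)
  reduce: (1/5)
  (1/5) = 1
Product of signs = -1

-1


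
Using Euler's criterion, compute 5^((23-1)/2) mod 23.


p = 23 is prime and the exponent is (p-1)/2 = 11, so by Euler's criterion 5^11 = (5/23) = +1 or -1 mod 23.
Compute by square-and-multiply:
  11 = 8 + 2 + 1 (binary 1011)
  Repeated squaring mod 23: 5^1 = 5, 5^2 = 2, 5^4 = 4, 5^8 = 16
  5^11 = 5^8 * 5^2 * 5^1 = 16 * 2 * 5 mod 23
    16 * 2 = 32 = 9 mod 23
    9 * 5 = 45 = 22 mod 23
  5^11 = 22 mod 23
Result 22 = p - 1 = -1 mod 23: 5 is a quadratic non-residue mod 23. As a residue in [0, p-1] the value is 22.
5^11 mod 23 = 22

22


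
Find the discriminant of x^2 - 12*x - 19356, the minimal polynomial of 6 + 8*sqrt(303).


The element 6 + 8*sqrt(303) has minimal polynomial:
x^2 - 12*x - 19356
Discriminant = (-12)^2 - 4*(-19356)
= 144 + 77424
= 77568

77568


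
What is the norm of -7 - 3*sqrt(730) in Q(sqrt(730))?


N(a + b*sqrt(d)) = a^2 - d*b^2
= (-7)^2 - (730)*(-3)^2
= 49 - 6570
= -6521

-6521


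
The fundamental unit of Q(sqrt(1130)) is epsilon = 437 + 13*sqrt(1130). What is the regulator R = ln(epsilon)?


epsilon = 437 + 13*sqrt(1130)
= 874.0011
R = ln(874.0011)
= 6.7731

6.7731


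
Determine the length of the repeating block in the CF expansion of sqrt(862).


Run the CF algorithm for sqrt(862).
a_0 = floor(sqrt(862)) = 29; set m_0=0, q_0=1.
Recurrence: m' = q*a - m,  q' = (d - m'^2)/q,  a' = floor((a_0 + m')/q').
  step 1: m=29, q=21, a=2
  step 2: m=13, q=33, a=1
  step 3: m=20, q=14, a=3
  step 4: m=22, q=27, a=1
  step 5: m=5, q=31, a=1
  step 6: m=26, q=6, a=9
  step 7: m=28, q=13, a=4
  step 8: m=24, q=22, a=2
  step 9: m=20, q=21, a=2
  step 10: m=22, q=18, a=2
  step 11: m=14, q=37, a=1
  step 12: m=23, q=9, a=5
  step 13: m=22, q=42, a=1
  step 14: m=20, q=11, a=4
  step 15: m=24, q=26, a=2
  step 16: m=28, q=3, a=19
  step 17: m=29, q=7, a=8
  step 18: m=27, q=19, a=2
  step 19: m=11, q=39, a=1
  step 20: m=28, q=2, a=28
  step 21: m=28, q=39, a=1
  step 22: m=11, q=19, a=2
  step 23: m=27, q=7, a=8
  step 24: m=29, q=3, a=19
  step 25: m=28, q=26, a=2
  step 26: m=24, q=11, a=4
  step 27: m=20, q=42, a=1
  step 28: m=22, q=9, a=5
  step 29: m=23, q=37, a=1
  step 30: m=14, q=18, a=2
  step 31: m=22, q=21, a=2
  step 32: m=20, q=22, a=2
  step 33: m=24, q=13, a=4
  step 34: m=28, q=6, a=9
  step 35: m=26, q=31, a=1
  step 36: m=5, q=27, a=1
  step 37: m=22, q=14, a=3
  step 38: m=20, q=33, a=1
  step 39: m=13, q=21, a=2
  step 40: m=29, q=1, a=58
a_40 = 2*a_0 = 58, so the period closes here.
sqrt(862) = [29; 2, 1, 3, 1, 1, 9, 4, 2, 2, 2, 1, 5, 1, 4, 2, 19, 8, 2, 1, 28, 1, 2, 8, 19, 2, 4, 1, 5, 1, 2, 2, 2, 4, 9, 1, 1, 3, 1, 2, 58]
Period length = 40

40


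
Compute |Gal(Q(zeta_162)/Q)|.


|Gal(Q(zeta_162)/Q)| = phi(162)
= 54

54


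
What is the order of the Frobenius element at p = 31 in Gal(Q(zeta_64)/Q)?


The Frobenius at p in Gal(Q(zeta_n)/Q) = (Z/nZ)* is the class of p, so its order is ord_64(31), the smallest k >= 1 with 31^k = 1 mod 64.
n = 64 = 2^6, phi(64) = 32; the order divides phi(n).
Divisors of 32: 1, 2, 4, 8, 16, 32
Repeated squaring mod 64: 31^1 = 31, 31^2 = 1, 31^4 = 1, 31^8 = 1, 31^16 = 1, 31^32 = 1
Test divisors in increasing order:
  k=1: 31^1 = 31 mod 64
  k=2: 31^2 = 1 mod 64  <- first divisor giving 1
Order = 2

2


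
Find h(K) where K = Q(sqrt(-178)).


K = Q(sqrt(-178)). d mod 4 = 2, so D = disc(K) = 4d = -712
h(K) equals the number of primitive reduced positive-definite forms (a, b, c) = a*x^2 + b*x*y + c*y^2 with b^2 - 4ac = D,
where reduced means |b| <= a <= c, with b >= 0 whenever |b| = a or a = c, and primitive means gcd(a, b, c) = 1.
Reduced forces 3a^2 <= |D| = 712, so 1 <= a <= 15; b must have the parity of D, and c = (b^2 - D)/(4a) must be an integer >= a.
Enumerate a = 1..15, b in [-a, a]:
  a=1: (1, 0, 178)  [1]
  a=2: (2, 0, 89)  [1]
  a=3..6: none
  a=7: (7, -4, 26), (7, 4, 26)  [2]
  a=8..10: none
  a=11: (11, -6, 17), (11, 6, 17)  [2]
  a=12: none
  a=13: (13, -4, 14), (13, 4, 14)  [2]
  a=14..15: none
Total reduced forms: 1 + 1 + 2 + 2 + 2 = 8
h = 8

8


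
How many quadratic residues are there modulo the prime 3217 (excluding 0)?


For prime p, the number of non-zero quadratic residues is (p-1)/2.
= (3217-1)/2
= 1608

1608


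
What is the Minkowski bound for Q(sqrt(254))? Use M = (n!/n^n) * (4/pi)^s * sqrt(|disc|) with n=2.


d = 254, d mod 4 = 2, so disc(K) = 4d = 1016; |disc(K)| = 1016
Real quadratic field, so n = 2, s = r2 = 0, r1 = 2
M = (n!/n^n) * (4/pi)^s * sqrt(|disc(K)|) = (2!/2^2) * (4/pi)^0 * sqrt(1016)
= 0.5 * 1.000000 * 31.874755
= 15.9374

15.9374


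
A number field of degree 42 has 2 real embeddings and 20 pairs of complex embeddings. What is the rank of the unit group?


By Dirichlet's unit theorem:
rank = r1 + r2 - 1
= 2 + 20 - 1
= 21

21


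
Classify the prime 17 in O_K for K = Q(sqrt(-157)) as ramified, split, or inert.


K = Q(sqrt(-157)). Since d mod 4 = 3, disc(K) = -628.
Check p | disc: -628 mod 17 = 1.
p does not divide disc. Compute Legendre symbol (d/p):
13^((17-1)/2) mod 17 = 1
(d/p) = 1, so p splits: (p) = P*P' with e=1, f=1, g=2.
Therefore p is split.

split


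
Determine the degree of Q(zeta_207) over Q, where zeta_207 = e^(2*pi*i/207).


The degree equals Euler's totient phi(207).
207 = 3^2 * 23
phi(207) = 132

132


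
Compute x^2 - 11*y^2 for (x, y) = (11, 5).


x^2 - d*y^2
= 11^2 - 11*5^2
= 121 - 275
= -154

-154


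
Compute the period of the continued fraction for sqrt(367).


Run the CF algorithm for sqrt(367).
a_0 = floor(sqrt(367)) = 19; set m_0=0, q_0=1.
Recurrence: m' = q*a - m,  q' = (d - m'^2)/q,  a' = floor((a_0 + m')/q').
  step 1: m=19, q=6, a=6
  step 2: m=17, q=13, a=2
  step 3: m=9, q=22, a=1
  step 4: m=13, q=9, a=3
  step 5: m=14, q=19, a=1
  step 6: m=5, q=18, a=1
  step 7: m=13, q=11, a=2
  step 8: m=9, q=26, a=1
  step 9: m=17, q=3, a=12
  step 10: m=19, q=2, a=19
  step 11: m=19, q=3, a=12
  step 12: m=17, q=26, a=1
  step 13: m=9, q=11, a=2
  step 14: m=13, q=18, a=1
  step 15: m=5, q=19, a=1
  step 16: m=14, q=9, a=3
  step 17: m=13, q=22, a=1
  step 18: m=9, q=13, a=2
  step 19: m=17, q=6, a=6
  step 20: m=19, q=1, a=38
a_20 = 2*a_0 = 38, so the period closes here.
sqrt(367) = [19; 6, 2, 1, 3, 1, 1, 2, 1, 12, 19, 12, 1, 2, 1, 1, 3, 1, 2, 6, 38]
Period length = 20

20


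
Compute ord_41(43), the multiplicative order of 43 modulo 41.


We want ord_41(43), the smallest k >= 1 with 43^k = 1 mod 41.
n = 41 = 41, phi(41) = 40; the order divides phi(n).
Divisors of 40: 1, 2, 4, 5, 8, 10, 20, 40
Repeated squaring mod 41: 43^1 = 2, 43^2 = 4, 43^4 = 16, 43^8 = 10, 43^16 = 18, 43^32 = 37
Test divisors in increasing order:
  k=1: 43^1 = 2 mod 41
  k=2: 43^2 = 4 mod 41
  k=4: 43^4 = 16 mod 41
  k=5: 43^5 = 16 * 2 = 32 mod 41
  k=8: 43^8 = 10 mod 41
  k=10: 43^10 = 10 * 4 = 40 mod 41
  k=20: 43^20 = 18 * 16 = 1 mod 41  <- first divisor giving 1
Order = 20

20


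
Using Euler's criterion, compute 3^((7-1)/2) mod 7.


p = 7 is prime and the exponent is (p-1)/2 = 3, so by Euler's criterion 3^3 = (3/7) = +1 or -1 mod 7.
Compute by square-and-multiply:
  3 = 2 + 1 (binary 11)
  Repeated squaring mod 7: 3^1 = 3, 3^2 = 2
  3^3 = 3^2 * 3^1 = 2 * 3 mod 7
    2 * 3 = 6 = 6 mod 7
  3^3 = 6 mod 7
Result 6 = p - 1 = -1 mod 7: 3 is a quadratic non-residue mod 7. As a residue in [0, p-1] the value is 6.
3^3 mod 7 = 6

6


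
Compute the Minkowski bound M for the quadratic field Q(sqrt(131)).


d = 131, d mod 4 = 3, so disc(K) = 4d = 524; |disc(K)| = 524
Real quadratic field, so n = 2, s = r2 = 0, r1 = 2
M = (n!/n^n) * (4/pi)^s * sqrt(|disc(K)|) = (2!/2^2) * (4/pi)^0 * sqrt(524)
= 0.5 * 1.000000 * 22.891046
= 11.4455

11.4455


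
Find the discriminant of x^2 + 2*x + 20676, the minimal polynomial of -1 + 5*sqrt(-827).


The element -1 + 5*sqrt(-827) has minimal polynomial:
x^2 + 2*x + 20676
Discriminant = (2)^2 - 4*(20676)
= 4 - 82704
= -82700

-82700


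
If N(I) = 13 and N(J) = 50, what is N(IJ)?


N(IJ) = N(I) * N(J)
= 13 * 50
= 650

650


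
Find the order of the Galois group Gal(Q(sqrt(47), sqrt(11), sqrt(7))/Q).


The 3 square roots of distinct primes are multiplicatively independent over Q,
so [K:Q] = 2^3 and Gal(K/Q) is isomorphic to (Z/2Z)^3.
|Gal| = 2^3 = 8

8


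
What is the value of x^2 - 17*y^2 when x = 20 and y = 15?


x^2 - d*y^2
= 20^2 - 17*15^2
= 400 - 3825
= -3425

-3425


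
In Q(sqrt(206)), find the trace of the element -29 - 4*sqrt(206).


Tr(a + b*sqrt(d)) = (a + b*sqrt(d)) + (a - b*sqrt(d)) = 2a
= 2 * (-29)
= -58

-58


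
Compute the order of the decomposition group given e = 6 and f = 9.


|D_P| = e * f
= 6 * 9
= 54

54


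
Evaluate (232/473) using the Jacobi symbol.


Compute (232/473) via quadratic reciprocity:
  pull out 2: (2/473) = +1  (since 473 mod 8 = 1)
  pull out 2: (2/473) = +1  (since 473 mod 8 = 1)
  pull out 2: (2/473) = +1  (since 473 mod 8 = 1)
  reciprocity: (29/473) -> +(473/29)
  reduce: (9/29)
  reciprocity: (9/29) -> +(29/9)
  reduce: (2/9)
  pull out 2: (2/9) = +1  (since 9 mod 8 = 1)
  (1/9) = 1
Product of signs = 1

1


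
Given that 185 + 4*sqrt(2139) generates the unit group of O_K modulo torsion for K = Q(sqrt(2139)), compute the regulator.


epsilon = 185 + 4*sqrt(2139)
= 369.9973
R = ln(369.9973)
= 5.9135

5.9135


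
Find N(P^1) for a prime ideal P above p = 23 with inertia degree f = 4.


N(P^a) = p^(a*f)
= 23^(1*4)
= 23^4
= 279841

279841


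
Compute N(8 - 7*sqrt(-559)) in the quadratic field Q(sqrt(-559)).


N(a + b*sqrt(d)) = a^2 - d*b^2
= (8)^2 - (-559)*(-7)^2
= 64 + 27391
= 27455

27455


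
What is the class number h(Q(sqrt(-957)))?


K = Q(sqrt(-957)). d mod 4 = 3, so D = disc(K) = 4d = -3828
h(K) equals the number of primitive reduced positive-definite forms (a, b, c) = a*x^2 + b*x*y + c*y^2 with b^2 - 4ac = D,
where reduced means |b| <= a <= c, with b >= 0 whenever |b| = a or a = c, and primitive means gcd(a, b, c) = 1.
Reduced forces 3a^2 <= |D| = 3828, so 1 <= a <= 35; b must have the parity of D, and c = (b^2 - D)/(4a) must be an integer >= a.
Enumerate a = 1..35, b in [-a, a]:
  a=1: (1, 0, 957)  [1]
  a=2: (2, 2, 479)  [1]
  a=3: (3, 0, 319)  [1]
  a=4..5: none
  a=6: (6, 6, 161)  [1]
  a=7: (7, -6, 138), (7, 6, 138)  [2]
  a=8..10: none
  a=11: (11, 0, 87)  [1]
  a=12..13: none
  a=14: (14, -6, 69), (14, 6, 69)  [2]
  a=15..20: none
  a=21: (21, -6, 46), (21, 6, 46)  [2]
  a=22: (22, 22, 49)  [1]
  a=23: (23, -6, 42), (23, 6, 42)  [2]
  a=24..28: none
  a=29: (29, 0, 33)  [1]
  a=30: none
  a=31: (31, 4, 31)  [1]
  a=32..35: none
Total reduced forms: 1 + 1 + 1 + 1 + 2 + 1 + 2 + 2 + 1 + 2 + 1 + 1 = 16
h = 16

16


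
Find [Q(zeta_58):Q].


The degree equals Euler's totient phi(58).
58 = 2 * 29
phi(58) = 28

28


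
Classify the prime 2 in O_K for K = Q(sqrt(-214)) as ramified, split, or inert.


K = Q(sqrt(-214)). Since d mod 4 = 2, disc(K) = -856.
Check p | disc: -856 mod 2 = 0.
p divides disc, so p ramifies: (p) = P^2 with e=2, f=1, g=1.
Therefore p is ramified.

ramified


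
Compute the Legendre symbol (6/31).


p = 31 is prime, so compute (6/31) with the reciprocity algorithm (Jacobi-symbol steps: pull out 2s via (2/n), flip via reciprocity, reduce):
  pull out 2: (2/31) = +1  (since 31 mod 8 = 7)
  reciprocity: (3/31) -> -(31/3)
  reduce: (1/3)
  (1/3) = 1
Product of signs = -1
(6/31) = -1

-1


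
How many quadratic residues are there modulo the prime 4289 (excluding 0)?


For prime p, the number of non-zero quadratic residues is (p-1)/2.
= (4289-1)/2
= 2144

2144


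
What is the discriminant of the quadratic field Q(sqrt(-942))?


For K = Q(sqrt(d)) with d squarefree: disc(K) = d if d = 1 mod 4, and disc(K) = 4d if d = 2 or 3 mod 4.
Here d = -942, and d mod 4 = 2.
d = 2 mod 4, not 1 (O_K = Z[sqrt(d)]), so disc(K) = 4d = 4 * (-942) = -3768

-3768


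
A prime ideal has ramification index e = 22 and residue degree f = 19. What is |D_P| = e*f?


|D_P| = e * f
= 22 * 19
= 418

418


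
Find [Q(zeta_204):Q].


The degree equals Euler's totient phi(204).
204 = 2^2 * 3 * 17
phi(204) = 64

64


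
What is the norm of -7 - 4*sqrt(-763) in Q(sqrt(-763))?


N(a + b*sqrt(d)) = a^2 - d*b^2
= (-7)^2 - (-763)*(-4)^2
= 49 + 12208
= 12257

12257


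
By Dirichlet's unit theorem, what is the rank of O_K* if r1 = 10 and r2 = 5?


By Dirichlet's unit theorem:
rank = r1 + r2 - 1
= 10 + 5 - 1
= 14

14


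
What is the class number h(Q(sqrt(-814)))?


K = Q(sqrt(-814)). d mod 4 = 2, so D = disc(K) = 4d = -3256
h(K) equals the number of primitive reduced positive-definite forms (a, b, c) = a*x^2 + b*x*y + c*y^2 with b^2 - 4ac = D,
where reduced means |b| <= a <= c, with b >= 0 whenever |b| = a or a = c, and primitive means gcd(a, b, c) = 1.
Reduced forces 3a^2 <= |D| = 3256, so 1 <= a <= 32; b must have the parity of D, and c = (b^2 - D)/(4a) must be an integer >= a.
Enumerate a = 1..32, b in [-a, a]:
  a=1: (1, 0, 814)  [1]
  a=2: (2, 0, 407)  [1]
  a=3..4: none
  a=5: (5, -2, 163), (5, 2, 163)  [2]
  a=6..9: none
  a=10: (10, -8, 83), (10, 8, 83)  [2]
  a=11: (11, 0, 74)  [1]
  a=12..16: none
  a=17: (17, -12, 50), (17, 12, 50)  [2]
  a=18..21: none
  a=22: (22, 0, 37)  [1]
  a=23..24: none
  a=25: (25, -12, 34), (25, 12, 34)  [2]
  a=26..32: none
Total reduced forms: 1 + 1 + 2 + 2 + 1 + 2 + 1 + 2 = 12
h = 12

12


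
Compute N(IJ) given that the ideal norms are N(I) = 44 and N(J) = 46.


N(IJ) = N(I) * N(J)
= 44 * 46
= 2024

2024


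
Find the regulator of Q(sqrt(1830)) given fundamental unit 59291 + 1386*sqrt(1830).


epsilon = 59291 + 1386*sqrt(1830)
= 118582.0000
R = ln(118582.0000)
= 11.6834

11.6834


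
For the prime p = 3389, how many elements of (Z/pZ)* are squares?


For prime p, the number of non-zero quadratic residues is (p-1)/2.
= (3389-1)/2
= 1694

1694


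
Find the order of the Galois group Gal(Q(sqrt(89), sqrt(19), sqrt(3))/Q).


The 3 square roots of distinct primes are multiplicatively independent over Q,
so [K:Q] = 2^3 and Gal(K/Q) is isomorphic to (Z/2Z)^3.
|Gal| = 2^3 = 8

8


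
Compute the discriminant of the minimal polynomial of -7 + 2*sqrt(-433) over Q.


The element -7 + 2*sqrt(-433) has minimal polynomial:
x^2 + 14*x + 1781
Discriminant = (14)^2 - 4*(1781)
= 196 - 7124
= -6928

-6928


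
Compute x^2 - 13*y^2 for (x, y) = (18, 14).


x^2 - d*y^2
= 18^2 - 13*14^2
= 324 - 2548
= -2224

-2224


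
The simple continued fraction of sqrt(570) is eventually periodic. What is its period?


Run the CF algorithm for sqrt(570).
a_0 = floor(sqrt(570)) = 23; set m_0=0, q_0=1.
Recurrence: m' = q*a - m,  q' = (d - m'^2)/q,  a' = floor((a_0 + m')/q').
  step 1: m=23, q=41, a=1
  step 2: m=18, q=6, a=6
  step 3: m=18, q=41, a=1
  step 4: m=23, q=1, a=46
a_4 = 2*a_0 = 46, so the period closes here.
sqrt(570) = [23; 1, 6, 1, 46]
Period length = 4

4
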